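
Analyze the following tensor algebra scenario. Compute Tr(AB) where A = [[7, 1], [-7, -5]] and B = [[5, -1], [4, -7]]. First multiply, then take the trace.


Tr(AB) = sum_i (AB)_{ii} where (AB)_{ii} = sum_k A_{ik} B_{ki}.
(AB)_{11} = 7*5 + 1*4 = 39
(AB)_{22} = -7*-1 + -5*-7 = 42
Tr(AB) = 39 + 42 = 81

81


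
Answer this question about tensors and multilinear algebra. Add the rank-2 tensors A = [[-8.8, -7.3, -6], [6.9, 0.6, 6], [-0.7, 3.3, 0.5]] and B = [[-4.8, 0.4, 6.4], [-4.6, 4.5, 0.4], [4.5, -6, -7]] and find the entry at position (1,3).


Tensor addition is component-wise: (A + B)_{ij} = A_{ij} + B_{ij}.
A_{13} = -6
B_{13} = 6.4
(A + B)_{13} = -6 + 6.4 = 0.4

0.4


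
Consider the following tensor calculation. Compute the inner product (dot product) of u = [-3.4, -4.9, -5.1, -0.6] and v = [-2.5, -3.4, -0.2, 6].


The inner product u . v = sum of u_i * v_i.
Term-by-term: -3.4 * -2.5, -4.9 * -3.4, -5.1 * -0.2, -0.6 * 6
Products: 8.5, 16.66, 1.02, -3.6
Sum = 8.5 + 16.66 + 1.02 + -3.6 = 22.58

22.58


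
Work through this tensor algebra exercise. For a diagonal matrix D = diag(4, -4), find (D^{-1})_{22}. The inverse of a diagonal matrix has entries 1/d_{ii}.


For a diagonal matrix, the inverse has entries (D^{-1})_{ii} = 1/d_{ii}.
The diagonal entries are: d_{11} = 4, d_{22} = -4
We need (D^{-1})_{22} = 1/d_{22} = 1/-4 = -1/4

-1/4


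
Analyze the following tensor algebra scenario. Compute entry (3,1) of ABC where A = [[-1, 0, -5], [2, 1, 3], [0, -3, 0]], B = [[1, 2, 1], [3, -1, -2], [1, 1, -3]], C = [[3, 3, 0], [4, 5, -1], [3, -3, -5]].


(ABC)_{31} = sum_m (AB)_{3m} C_{m1}. First compute row 3 of AB.
(AB)_{31} = 0*1 + -3*3 + 0*1 = -9
(AB)_{32} = 0*2 + -3*-1 + 0*1 = 3
(AB)_{33} = 0*1 + -3*-2 + 0*-3 = 6
Now contract with column 1 of C:
(AB)_{31} * C_{11} = -9 * 3 = -27
(AB)_{32} * C_{21} = 3 * 4 = 12
(AB)_{33} * C_{31} = 6 * 3 = 18
(ABC)_{31} = -27 + 12 + 18 = 3

3


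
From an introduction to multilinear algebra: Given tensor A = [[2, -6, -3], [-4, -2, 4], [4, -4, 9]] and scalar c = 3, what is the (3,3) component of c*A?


Scalar multiplication: (cA)_{ij} = c * A_{ij}.
c = 3
A_{33} = 9
(cA)_{33} = 3 * 9 = 27

27


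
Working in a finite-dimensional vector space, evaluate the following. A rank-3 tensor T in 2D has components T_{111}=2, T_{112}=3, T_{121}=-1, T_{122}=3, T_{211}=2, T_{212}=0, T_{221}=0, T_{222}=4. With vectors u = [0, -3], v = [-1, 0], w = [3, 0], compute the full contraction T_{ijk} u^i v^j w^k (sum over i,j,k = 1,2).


S = sum over i,j,k of T_{ijk} u_i v_j w_k. Expanding all 8 terms:
T_{111}*u_1*v_1*w_1 = 2*0*-1*3 = 0  (running total: 0)
T_{112}*u_1*v_1*w_2 = 3*0*-1*0 = 0  (running total: 0)
T_{121}*u_1*v_2*w_1 = -1*0*0*3 = 0  (running total: 0)
T_{122}*u_1*v_2*w_2 = 3*0*0*0 = 0  (running total: 0)
T_{211}*u_2*v_1*w_1 = 2*-3*-1*3 = 18  (running total: 18)
T_{212}*u_2*v_1*w_2 = 0*-3*-1*0 = 0  (running total: 18)
T_{221}*u_2*v_2*w_1 = 0*-3*0*3 = 0  (running total: 18)
T_{222}*u_2*v_2*w_2 = 4*-3*0*0 = 0  (running total: 18)
S = 18

18


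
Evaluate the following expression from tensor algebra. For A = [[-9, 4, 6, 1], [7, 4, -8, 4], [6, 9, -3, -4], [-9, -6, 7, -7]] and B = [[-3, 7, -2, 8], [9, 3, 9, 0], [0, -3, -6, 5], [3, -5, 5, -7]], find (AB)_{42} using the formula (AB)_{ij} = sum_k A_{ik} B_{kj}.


(AB)_{ij} = sum_k A_{ik} B_{kj}.
For i=4, j=2:
A_{41} * B_{12} = -9 * 7 = -63
A_{42} * B_{22} = -6 * 3 = -18
A_{43} * B_{32} = 7 * -3 = -21
A_{44} * B_{42} = -7 * -5 = 35
Sum = -63 + -18 + -21 + 35 = -67

-67


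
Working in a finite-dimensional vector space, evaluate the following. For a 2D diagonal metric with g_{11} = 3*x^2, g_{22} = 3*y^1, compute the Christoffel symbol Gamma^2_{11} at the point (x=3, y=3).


For a diagonal metric, Gamma^k_{ij} = (1/2) g^{kk} (dg_{ik}/dx_j + dg_{jk}/dx_i - dg_{ij}/dx_k).
The metric is diagonal, so g_{ab} = 0 for a != b.
At the given point: g_{11} = 27, g_{22} = 9
g^{22} = 1/9
dg_{12}/dx_1 = 0 (off-diagonal)
dg_{12}/dx_1 = 0 (off-diagonal)
dg_{11}/dx_2 = dg_{11}/dx_2 = 0
Numerator = 0 + 0 - 0 = 0
Gamma^2_{11} = 0 / (2 * 9) = 0

0


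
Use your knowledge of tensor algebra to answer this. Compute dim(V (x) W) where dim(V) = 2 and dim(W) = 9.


The dimension of a tensor product is the product of dimensions.
dim(V) = 2, dim(W) = 9
dim(V (x) W) = 2 * 9 = 18

18


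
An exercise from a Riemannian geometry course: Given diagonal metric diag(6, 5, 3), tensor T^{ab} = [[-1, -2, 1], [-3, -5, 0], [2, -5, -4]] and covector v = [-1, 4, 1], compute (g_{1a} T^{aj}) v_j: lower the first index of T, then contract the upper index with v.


Step 1: lower the first index. For a diagonal metric, g_{ia} T^{aj} = g_{ii} T^{ij} (no sum on i).
g_{11} = 6
S_1{}^1 = 6 * T^{11} = 6 * -1 = -6
S_1{}^2 = 6 * T^{12} = 6 * -2 = -12
S_1{}^3 = 6 * T^{13} = 6 * 1 = 6
Step 2: contract S_1{}^j with v_j.
S_1{}^1 * v_1 = -6 * -1 = 6
S_1{}^2 * v_2 = -12 * 4 = -48
S_1{}^3 * v_3 = 6 * 1 = 6
Result = 6 + -48 + 6 = -36

-36


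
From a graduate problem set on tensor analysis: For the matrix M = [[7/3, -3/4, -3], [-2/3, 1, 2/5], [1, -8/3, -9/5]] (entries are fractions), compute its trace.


The trace is the sum of diagonal entries.
Diagonal: M[1,1] = 7/3, M[2,2] = 1, M[3,3] = -9/5
Tr(M) = 7/3 + 1 + -9/5
Computing step by step:
After adding M[1,1]: 7/3
After adding M[2,2]: 10/3
After adding M[3,3]: 23/15
Tr(M) = 23/15

23/15


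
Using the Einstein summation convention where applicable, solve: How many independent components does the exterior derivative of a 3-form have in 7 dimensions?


The exterior derivative of a p-form is a (p+1)-form.
Its number of independent components is C(n, p+1).
n = 7, p+1 = 4
C(7, 4) = 35

35


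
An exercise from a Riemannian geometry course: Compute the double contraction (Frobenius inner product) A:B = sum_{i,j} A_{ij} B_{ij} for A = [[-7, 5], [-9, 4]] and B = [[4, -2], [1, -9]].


A:B = sum over all i,j of A_{ij} * B_{ij}.
Row 1: -7*4=-28, 5*-2=-10 => row sum = -38
Row 2: -9*1=-9, 4*-9=-36 => row sum = -45
Total = -38 + -45 = -83

-83


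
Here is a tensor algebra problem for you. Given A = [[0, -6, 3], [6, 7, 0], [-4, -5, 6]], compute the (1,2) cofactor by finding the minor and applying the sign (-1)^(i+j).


To find cofactor C_{12}, delete row 1 and column 2.
The resulting 2x2 submatrix is: [[6, 0], [-4, 6]]
Minor M_{12} = 6*6 - 0*-4
  = 36 - 0 = 36
Sign = (-1)^(1+2) = (-1)^3 = -1
Cofactor C_{12} = -1 * 36 = -36

-36


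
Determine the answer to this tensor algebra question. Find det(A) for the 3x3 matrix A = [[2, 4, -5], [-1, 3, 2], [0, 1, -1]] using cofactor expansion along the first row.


Expanding along the first row, det(A) = a11*M_11 - a12*M_12 + a13*M_13, where M_1j is the (1,j) minor.
Minor M_11 = 3*-1 - 2*1 = -5
Minor M_12 = -1*-1 - 2*0 = 1
Minor M_13 = -1*1 - 3*0 = -1
det = 2*(-5) - 4*(1) + -5*(-1)
    = -10 - 4 + 5
    = -9

-9


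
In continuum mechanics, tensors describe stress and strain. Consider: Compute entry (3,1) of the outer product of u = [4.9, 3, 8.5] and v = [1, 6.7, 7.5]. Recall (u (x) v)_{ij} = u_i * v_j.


The outer product entry T_{ij} = u_i * v_j.
We need i=3, j=1.
u_3 = 8.5, v_1 = 1
T_{3,1} = 8.5 * 1 = 8.5

8.5


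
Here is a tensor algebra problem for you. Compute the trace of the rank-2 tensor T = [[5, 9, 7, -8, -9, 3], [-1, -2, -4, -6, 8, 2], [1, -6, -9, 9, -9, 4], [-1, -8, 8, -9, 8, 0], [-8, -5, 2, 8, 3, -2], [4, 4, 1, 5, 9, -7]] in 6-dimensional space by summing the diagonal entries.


The contraction (trace) of a rank-2 tensor is the sum of its diagonal elements.
Diagonal entries: A[1,1] = 5, A[2,2] = -2, A[3,3] = -9, A[4,4] = -9, A[5,5] = 3, A[6,6] = -7
Tr(A) = 5 + -2 + -9 + -9 + 3 + -7 = -19

-19


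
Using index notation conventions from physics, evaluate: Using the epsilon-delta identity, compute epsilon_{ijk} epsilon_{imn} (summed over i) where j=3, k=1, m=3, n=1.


Using the identity: epsilon_{ijk} epsilon_{imn} = delta_{jm} delta_{kn} - delta_{jn} delta_{km}.
delta_{33} = 1
delta_{11} = 1
delta_{31} = 0
delta_{13} = 0
Result = 1 * 1 - 0 * 0 = 1 - 0 = 1

1


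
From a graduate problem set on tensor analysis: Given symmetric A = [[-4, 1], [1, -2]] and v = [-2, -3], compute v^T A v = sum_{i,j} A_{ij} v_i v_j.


First compute Av:
(Av)_1 = -4*-2 + 1*-3 = 5
(Av)_2 = 1*-2 + -2*-3 = 4
Av = [5, 4]
Then v^T (Av) = -2*5 + -3*4
= -10 + -12 = -22

-22


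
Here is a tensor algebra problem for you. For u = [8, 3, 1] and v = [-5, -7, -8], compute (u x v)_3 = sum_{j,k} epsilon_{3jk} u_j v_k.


(u x v)_3 = sum_{j,k} epsilon_{3jk} u_j v_k. Only permutations of (1,2,3) contribute; the two non-zero terms are:
eps_{312} u_1 v_2 = 1 * 8 * -7 = -56
eps_{321} u_2 v_1 = -1 * 3 * -5 = 15
(u x v)_3 = -41

-41


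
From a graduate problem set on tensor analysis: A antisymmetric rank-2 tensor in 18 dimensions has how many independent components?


A antisymmetric rank-2 tensor in d dimensions has d(d-1)/2 independent components.
d = 18
d(d-1)/2 = 18 * 17 / 2 = 306 / 2 = 153

153


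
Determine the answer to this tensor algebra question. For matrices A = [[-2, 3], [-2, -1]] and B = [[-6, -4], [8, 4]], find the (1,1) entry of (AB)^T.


(AB)^T_{ij} = (AB)_{ji} = sum_k A_{jk} B_{ki}.
For i=1, j=1 we need (AB)_{11}:
A_{11} * B_{11} = -2 * -6 = 12
A_{12} * B_{21} = 3 * 8 = 24
Sum = 12 + 24 = 36

36


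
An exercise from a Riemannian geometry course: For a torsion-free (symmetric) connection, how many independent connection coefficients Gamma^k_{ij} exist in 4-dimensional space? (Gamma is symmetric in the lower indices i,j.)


Christoffel symbols Gamma^k_{ij} are symmetric in i,j, so there are d * d(d+1)/2 independent symbols.
d = 4
d(d+1)/2 = 4 * 5 / 2 = 10
Total = 4 * 10 = 40

40


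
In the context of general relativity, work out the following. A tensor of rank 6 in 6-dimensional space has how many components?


The number of components of a rank-r tensor in d dimensions is d^r.
Here d = 6 and r = 6.
6^6 = 46656

46656


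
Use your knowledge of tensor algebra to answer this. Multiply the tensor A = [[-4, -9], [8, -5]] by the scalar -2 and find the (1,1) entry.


Scalar multiplication: (cA)_{ij} = c * A_{ij}.
c = -2
A_{11} = -4
(cA)_{11} = -2 * -4 = 8

8


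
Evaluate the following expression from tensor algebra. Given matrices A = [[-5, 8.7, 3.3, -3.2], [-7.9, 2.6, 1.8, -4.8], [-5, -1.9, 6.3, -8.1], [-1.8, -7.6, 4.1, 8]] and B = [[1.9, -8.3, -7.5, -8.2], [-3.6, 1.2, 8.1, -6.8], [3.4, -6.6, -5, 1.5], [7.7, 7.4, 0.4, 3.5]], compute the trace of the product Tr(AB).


Tr(AB) = sum_i (AB)_{ii} where (AB)_{ii} = sum_k A_{ik} B_{ki}.
(AB)_{11} = -5*1.9 + 8.7*-3.6 + 3.3*3.4 + -3.2*7.7 = -54.24
(AB)_{22} = -7.9*-8.3 + 2.6*1.2 + 1.8*-6.6 + -4.8*7.4 = 21.29
(AB)_{33} = -5*-7.5 + -1.9*8.1 + 6.3*-5 + -8.1*0.4 = -12.63
(AB)_{44} = -1.8*-8.2 + -7.6*-6.8 + 4.1*1.5 + 8*3.5 = 100.59
Tr(AB) = -54.24 + 21.29 + -12.63 + 100.59 = 55.01

55.01


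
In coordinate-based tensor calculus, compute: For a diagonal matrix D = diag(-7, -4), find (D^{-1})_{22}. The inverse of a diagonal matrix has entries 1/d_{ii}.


For a diagonal matrix, the inverse has entries (D^{-1})_{ii} = 1/d_{ii}.
The diagonal entries are: d_{11} = -7, d_{22} = -4
We need (D^{-1})_{22} = 1/d_{22} = 1/-4 = -1/4

-1/4


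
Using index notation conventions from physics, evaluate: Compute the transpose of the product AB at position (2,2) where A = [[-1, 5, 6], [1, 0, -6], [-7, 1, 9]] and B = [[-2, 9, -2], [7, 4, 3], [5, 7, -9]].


(AB)^T_{ij} = (AB)_{ji} = sum_k A_{jk} B_{ki}.
For i=2, j=2 we need (AB)_{22}:
A_{21} * B_{12} = 1 * 9 = 9
A_{22} * B_{22} = 0 * 4 = 0
A_{23} * B_{32} = -6 * 7 = -42
Sum = 9 + 0 + -42 = -33

-33


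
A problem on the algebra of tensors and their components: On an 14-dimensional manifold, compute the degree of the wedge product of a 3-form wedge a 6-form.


The degree of a wedge product is the sum of the degrees of the individual forms.
Degrees: 3, 6
Total degree = 3 + 6 = 9

9


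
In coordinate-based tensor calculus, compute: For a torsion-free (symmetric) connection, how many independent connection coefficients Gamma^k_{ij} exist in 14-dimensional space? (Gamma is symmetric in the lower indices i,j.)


Christoffel symbols Gamma^k_{ij} are symmetric in i,j, so there are d * d(d+1)/2 independent symbols.
d = 14
d(d+1)/2 = 14 * 15 / 2 = 105
Total = 14 * 105 = 1470

1470


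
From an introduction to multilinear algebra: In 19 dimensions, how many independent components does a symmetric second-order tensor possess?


A symmetric rank-2 tensor in d dimensions has d(d+1)/2 independent components.
d = 19
d(d+1)/2 = 19 * 20 / 2 = 380 / 2 = 190

190


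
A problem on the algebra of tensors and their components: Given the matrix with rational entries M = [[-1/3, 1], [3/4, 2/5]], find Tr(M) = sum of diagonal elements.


The trace is the sum of diagonal entries.
Diagonal: M[1,1] = -1/3, M[2,2] = 2/5
Tr(M) = -1/3 + 2/5
Computing step by step:
After adding M[1,1]: -1/3
After adding M[2,2]: 1/15
Tr(M) = 1/15

1/15


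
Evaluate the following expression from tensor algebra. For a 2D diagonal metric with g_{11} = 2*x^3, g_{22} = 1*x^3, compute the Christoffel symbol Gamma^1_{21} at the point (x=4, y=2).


For a diagonal metric, Gamma^k_{ij} = (1/2) g^{kk} (dg_{ik}/dx_j + dg_{jk}/dx_i - dg_{ij}/dx_k).
The metric is diagonal, so g_{ab} = 0 for a != b.
At the given point: g_{11} = 128, g_{22} = 64
g^{11} = 1/128
dg_{21}/dx_1 = 0 (off-diagonal)
dg_{11}/dx_2 = dg_{11}/dx_2 = 0
dg_{21}/dx_1 = 0 (off-diagonal)
Numerator = 0 + 0 - 0 = 0
Gamma^1_{21} = 0 / (2 * 128) = 0

0


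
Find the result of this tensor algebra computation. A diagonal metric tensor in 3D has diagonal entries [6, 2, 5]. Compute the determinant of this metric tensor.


For a diagonal metric, the determinant is the product of diagonal entries.
Diagonal entries: 6, 2, 5
det(g) = 6 * 2 * 5 = 60

60


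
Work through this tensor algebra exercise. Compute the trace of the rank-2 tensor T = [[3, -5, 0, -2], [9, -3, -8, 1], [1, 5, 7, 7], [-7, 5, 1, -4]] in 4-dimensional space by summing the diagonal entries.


The contraction (trace) of a rank-2 tensor is the sum of its diagonal elements.
Diagonal entries: A[1,1] = 3, A[2,2] = -3, A[3,3] = 7, A[4,4] = -4
Tr(A) = 3 + -3 + 7 + -4 = 3

3


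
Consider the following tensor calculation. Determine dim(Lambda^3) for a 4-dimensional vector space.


The dimension of the space of p-forms on an n-dimensional space is C(n, p).
n = 4, p = 3
C(4, 3) = 4! / (3! * 1!) = 4

4


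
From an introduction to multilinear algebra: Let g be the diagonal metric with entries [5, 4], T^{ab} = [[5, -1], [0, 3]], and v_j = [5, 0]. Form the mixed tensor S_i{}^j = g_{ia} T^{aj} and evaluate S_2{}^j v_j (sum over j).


Step 1: lower the first index. For a diagonal metric, g_{ia} T^{aj} = g_{ii} T^{ij} (no sum on i).
g_{22} = 4
S_2{}^1 = 4 * T^{21} = 4 * 0 = 0
S_2{}^2 = 4 * T^{22} = 4 * 3 = 12
Step 2: contract S_2{}^j with v_j.
S_2{}^1 * v_1 = 0 * 5 = 0
S_2{}^2 * v_2 = 12 * 0 = 0
Result = 0 + 0 = 0

0


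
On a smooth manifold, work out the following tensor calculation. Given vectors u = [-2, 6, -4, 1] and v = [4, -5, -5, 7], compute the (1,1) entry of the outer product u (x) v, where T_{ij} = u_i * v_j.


The outer product entry T_{ij} = u_i * v_j.
We need i=1, j=1.
u_1 = -2, v_1 = 4
T_{1,1} = -2 * 4 = -8

-8


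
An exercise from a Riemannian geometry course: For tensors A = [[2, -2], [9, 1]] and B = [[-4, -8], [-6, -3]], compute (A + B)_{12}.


Tensor addition is component-wise: (A + B)_{ij} = A_{ij} + B_{ij}.
A_{12} = -2
B_{12} = -8
(A + B)_{12} = -2 + -8 = -10

-10


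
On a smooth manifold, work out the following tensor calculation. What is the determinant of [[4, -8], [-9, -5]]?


For a 2x2 matrix [[a, b], [c, d]], det = a*d - b*c.
a = 4, b = -8, c = -9, d = -5
a*d = 4 * -5 = -20
b*c = -8 * -9 = 72
det = -20 - 72 = -92

-92


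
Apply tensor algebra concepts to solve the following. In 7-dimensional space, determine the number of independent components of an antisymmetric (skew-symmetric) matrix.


An antisymmetric rank-2 tensor satisfies A_{ij} = -A_{ji}, so diagonal entries are zero.
The independent components are the upper-triangular entries: C(n, 2) = n(n-1)/2.
n = 7
C(7, 2) = 7 * 6 / 2 = 42 / 2 = 21

21


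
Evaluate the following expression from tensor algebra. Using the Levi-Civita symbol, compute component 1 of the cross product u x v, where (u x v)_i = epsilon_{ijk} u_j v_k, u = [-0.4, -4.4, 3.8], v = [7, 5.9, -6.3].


(u x v)_1 = sum_{j,k} epsilon_{1jk} u_j v_k. Only permutations of (1,2,3) contribute; the two non-zero terms are:
eps_{123} u_2 v_3 = 1 * -4.4 * -6.3 = 27.72
eps_{132} u_3 v_2 = -1 * 3.8 * 5.9 = -22.42
(u x v)_1 = 5.3

5.3


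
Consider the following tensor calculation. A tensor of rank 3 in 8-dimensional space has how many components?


The number of components of a rank-r tensor in d dimensions is d^r.
Here d = 8 and r = 3.
8^3 = 512

512


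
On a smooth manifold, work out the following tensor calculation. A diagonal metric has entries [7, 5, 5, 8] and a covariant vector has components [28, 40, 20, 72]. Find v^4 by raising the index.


To raise an index with a diagonal metric: v^i = v_i / g_{ii}.
For index 4: v_4 = 72, g_{44} = 8
v^4 = 72 / 8 = 9

9


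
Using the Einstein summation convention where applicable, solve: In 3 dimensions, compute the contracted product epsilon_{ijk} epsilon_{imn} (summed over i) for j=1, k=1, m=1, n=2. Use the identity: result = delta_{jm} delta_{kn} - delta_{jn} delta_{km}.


Using the identity: epsilon_{ijk} epsilon_{imn} = delta_{jm} delta_{kn} - delta_{jn} delta_{km}.
delta_{11} = 1
delta_{12} = 0
delta_{12} = 0
delta_{11} = 1
Result = 1 * 0 - 0 * 1 = 0 - 0 = 0

0


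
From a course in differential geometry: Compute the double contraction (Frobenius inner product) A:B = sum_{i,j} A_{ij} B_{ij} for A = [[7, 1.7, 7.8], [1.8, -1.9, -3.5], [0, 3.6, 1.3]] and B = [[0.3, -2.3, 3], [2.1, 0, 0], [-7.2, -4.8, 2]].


A:B = sum over all i,j of A_{ij} * B_{ij}.
Row 1: 7*0.3=2.1, 1.7*-2.3=-3.91, 7.8*3=23.4 => row sum = 21.59
Row 2: 1.8*2.1=3.78, -1.9*0=0, -3.5*0=0 => row sum = 3.78
Row 3: 0*-7.2=0, 3.6*-4.8=-17.28, 1.3*2=2.6 => row sum = -14.68
Total = 21.59 + 3.78 + -14.68 = 10.69

10.69


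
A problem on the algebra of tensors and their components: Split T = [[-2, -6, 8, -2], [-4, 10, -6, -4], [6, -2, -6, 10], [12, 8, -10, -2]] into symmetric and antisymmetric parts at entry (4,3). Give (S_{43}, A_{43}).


T_{43} = -10
T_{34} = 10
S_{43} = (-10 + 10)/2 = 0/2 = 0
A_{43} = (-10 - 10)/2 = -20/2 = -10
Check: S + A = 0 + -10 = -10 = T_{43}.

(0, -10)


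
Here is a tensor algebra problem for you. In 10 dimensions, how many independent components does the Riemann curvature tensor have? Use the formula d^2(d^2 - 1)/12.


The Riemann tensor in d dimensions has d^2(d^2 - 1)/12 independent components.
d = 10, so d^2 = 100
d^2 - 1 = 99
d^2(d^2 - 1) = 100 * 99 = 9900
Divide by 12: 9900 / 12 = 825

825


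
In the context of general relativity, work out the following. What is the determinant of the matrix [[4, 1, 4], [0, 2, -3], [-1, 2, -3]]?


Expanding along the first row, det(A) = a11*M_11 - a12*M_12 + a13*M_13, where M_1j is the (1,j) minor.
Minor M_11 = 2*-3 - -3*2 = 0
Minor M_12 = 0*-3 - -3*-1 = -3
Minor M_13 = 0*2 - 2*-1 = 2
det = 4*(0) - 1*(-3) + 4*(2)
    = 0 - -3 + 8
    = 11

11


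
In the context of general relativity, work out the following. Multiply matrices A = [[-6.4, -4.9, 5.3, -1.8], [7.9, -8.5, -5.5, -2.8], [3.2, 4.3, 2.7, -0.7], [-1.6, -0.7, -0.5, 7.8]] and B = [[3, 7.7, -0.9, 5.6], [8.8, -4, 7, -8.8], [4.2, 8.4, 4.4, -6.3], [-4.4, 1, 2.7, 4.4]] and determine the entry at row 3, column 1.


(AB)_{ij} = sum_k A_{ik} B_{kj}.
For i=3, j=1:
A_{31} * B_{11} = 3.2 * 3 = 9.6
A_{32} * B_{21} = 4.3 * 8.8 = 37.84
A_{33} * B_{31} = 2.7 * 4.2 = 11.34
A_{34} * B_{41} = -0.7 * -4.4 = 3.08
Sum = 9.6 + 37.84 + 11.34 + 3.08 = 61.86

61.86


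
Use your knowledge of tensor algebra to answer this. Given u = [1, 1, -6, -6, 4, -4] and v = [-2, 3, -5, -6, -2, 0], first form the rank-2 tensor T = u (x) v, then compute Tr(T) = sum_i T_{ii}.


The outer product gives T_{ij} = u_i v_j.
The trace (contraction) is Tr(T) = sum_i T_{ii} = sum_i u_i v_i.
Diagonal entries:
T_{11} = u_1 * v_1 = 1 * -2 = -2
T_{22} = u_2 * v_2 = 1 * 3 = 3
T_{33} = u_3 * v_3 = -6 * -5 = 30
T_{44} = u_4 * v_4 = -6 * -6 = 36
T_{55} = u_5 * v_5 = 4 * -2 = -8
T_{66} = u_6 * v_6 = -4 * 0 = 0
Tr(T) = -2 + 3 + 30 + 36 + -8 + 0 = 59

59


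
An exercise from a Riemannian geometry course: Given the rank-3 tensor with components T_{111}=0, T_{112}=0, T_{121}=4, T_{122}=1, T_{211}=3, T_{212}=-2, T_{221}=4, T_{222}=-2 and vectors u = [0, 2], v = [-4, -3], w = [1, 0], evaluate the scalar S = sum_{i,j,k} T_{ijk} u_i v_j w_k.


S = sum over i,j,k of T_{ijk} u_i v_j w_k. Expanding all 8 terms:
T_{111}*u_1*v_1*w_1 = 0*0*-4*1 = 0  (running total: 0)
T_{112}*u_1*v_1*w_2 = 0*0*-4*0 = 0  (running total: 0)
T_{121}*u_1*v_2*w_1 = 4*0*-3*1 = 0  (running total: 0)
T_{122}*u_1*v_2*w_2 = 1*0*-3*0 = 0  (running total: 0)
T_{211}*u_2*v_1*w_1 = 3*2*-4*1 = -24  (running total: -24)
T_{212}*u_2*v_1*w_2 = -2*2*-4*0 = 0  (running total: -24)
T_{221}*u_2*v_2*w_1 = 4*2*-3*1 = -24  (running total: -48)
T_{222}*u_2*v_2*w_2 = -2*2*-3*0 = 0  (running total: -48)
S = -48

-48


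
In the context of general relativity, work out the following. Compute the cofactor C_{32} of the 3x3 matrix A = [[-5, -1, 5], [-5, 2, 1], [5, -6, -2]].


To find cofactor C_{32}, delete row 3 and column 2.
The resulting 2x2 submatrix is: [[-5, 5], [-5, 1]]
Minor M_{32} = -5*1 - 5*-5
  = -5 - -25 = 20
Sign = (-1)^(3+2) = (-1)^5 = -1
Cofactor C_{32} = -1 * 20 = -20

-20


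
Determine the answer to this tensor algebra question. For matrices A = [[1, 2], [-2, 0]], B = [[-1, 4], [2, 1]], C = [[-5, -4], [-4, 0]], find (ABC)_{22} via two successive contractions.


(ABC)_{22} = sum_m (AB)_{2m} C_{m2}. First compute row 2 of AB.
(AB)_{21} = -2*-1 + 0*2 = 2
(AB)_{22} = -2*4 + 0*1 = -8
Now contract with column 2 of C:
(AB)_{21} * C_{12} = 2 * -4 = -8
(AB)_{22} * C_{22} = -8 * 0 = 0
(ABC)_{22} = -8 + 0 = -8

-8


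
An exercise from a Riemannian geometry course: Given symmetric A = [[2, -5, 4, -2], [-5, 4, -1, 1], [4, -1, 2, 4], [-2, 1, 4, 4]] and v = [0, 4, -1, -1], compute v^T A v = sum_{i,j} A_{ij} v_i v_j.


First compute Av:
(Av)_1 = 2*0 + -5*4 + 4*-1 + -2*-1 = -22
(Av)_2 = -5*0 + 4*4 + -1*-1 + 1*-1 = 16
(Av)_3 = 4*0 + -1*4 + 2*-1 + 4*-1 = -10
(Av)_4 = -2*0 + 1*4 + 4*-1 + 4*-1 = -4
Av = [-22, 16, -10, -4]
Then v^T (Av) = 0*-22 + 4*16 + -1*-10 + -1*-4
= 0 + 64 + 10 + 4 = 78

78


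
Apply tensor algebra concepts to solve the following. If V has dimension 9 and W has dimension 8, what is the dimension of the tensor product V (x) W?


The dimension of a tensor product is the product of dimensions.
dim(V) = 9, dim(W) = 8
dim(V (x) W) = 9 * 8 = 72

72


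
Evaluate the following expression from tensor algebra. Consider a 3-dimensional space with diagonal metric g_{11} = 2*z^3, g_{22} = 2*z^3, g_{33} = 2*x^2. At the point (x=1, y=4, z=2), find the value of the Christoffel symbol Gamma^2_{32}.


For a diagonal metric, Gamma^k_{ij} = (1/2) g^{kk} (dg_{ik}/dx_j + dg_{jk}/dx_i - dg_{ij}/dx_k).
The metric is diagonal, so g_{ab} = 0 for a != b.
At the given point: g_{11} = 16, g_{22} = 16, g_{33} = 2
g^{22} = 1/16
dg_{32}/dx_2 = 0 (off-diagonal)
dg_{22}/dx_3 = dg_{22}/dx_3 = 24
dg_{32}/dx_2 = 0 (off-diagonal)
Numerator = 0 + 24 - 0 = 24
Gamma^2_{32} = 24 / (2 * 16) = 3/4

3/4


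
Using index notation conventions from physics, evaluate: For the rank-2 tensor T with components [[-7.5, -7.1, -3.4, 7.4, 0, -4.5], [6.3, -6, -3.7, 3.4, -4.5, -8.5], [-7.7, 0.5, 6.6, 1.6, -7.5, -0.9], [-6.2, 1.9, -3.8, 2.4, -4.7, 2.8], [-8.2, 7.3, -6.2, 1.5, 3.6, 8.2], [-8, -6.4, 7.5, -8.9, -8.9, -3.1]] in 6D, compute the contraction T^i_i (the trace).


The contraction (trace) of a rank-2 tensor is the sum of its diagonal elements.
Diagonal entries: A[1,1] = -7.5, A[2,2] = -6, A[3,3] = 6.6, A[4,4] = 2.4, A[5,5] = 3.6, A[6,6] = -3.1
Tr(A) = -7.5 + -6 + 6.6 + 2.4 + 3.6 + -3.1 = -4

-4


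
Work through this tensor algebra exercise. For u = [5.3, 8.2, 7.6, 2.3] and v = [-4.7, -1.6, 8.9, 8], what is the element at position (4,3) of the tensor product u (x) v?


The outer product entry T_{ij} = u_i * v_j.
We need i=4, j=3.
u_4 = 2.3, v_3 = 8.9
T_{4,3} = 2.3 * 8.9 = 20.47

20.47


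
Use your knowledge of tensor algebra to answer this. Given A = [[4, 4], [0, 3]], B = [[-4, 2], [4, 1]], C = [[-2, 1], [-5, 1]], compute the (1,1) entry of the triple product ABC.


(ABC)_{11} = sum_m (AB)_{1m} C_{m1}. First compute row 1 of AB.
(AB)_{11} = 4*-4 + 4*4 = 0
(AB)_{12} = 4*2 + 4*1 = 12
Now contract with column 1 of C:
(AB)_{11} * C_{11} = 0 * -2 = 0
(AB)_{12} * C_{21} = 12 * -5 = -60
(ABC)_{11} = 0 + -60 = -60

-60


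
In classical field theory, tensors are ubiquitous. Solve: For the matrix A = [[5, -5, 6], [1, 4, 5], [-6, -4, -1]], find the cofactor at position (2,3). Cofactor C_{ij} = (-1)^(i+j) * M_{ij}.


To find cofactor C_{23}, delete row 2 and column 3.
The resulting 2x2 submatrix is: [[5, -5], [-6, -4]]
Minor M_{23} = 5*-4 - -5*-6
  = -20 - 30 = -50
Sign = (-1)^(2+3) = (-1)^5 = -1
Cofactor C_{23} = -1 * -50 = 50

50


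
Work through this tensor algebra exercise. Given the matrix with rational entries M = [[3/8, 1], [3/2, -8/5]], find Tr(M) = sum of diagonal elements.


The trace is the sum of diagonal entries.
Diagonal: M[1,1] = 3/8, M[2,2] = -8/5
Tr(M) = 3/8 + -8/5
Computing step by step:
After adding M[1,1]: 3/8
After adding M[2,2]: -49/40
Tr(M) = -49/40

-49/40


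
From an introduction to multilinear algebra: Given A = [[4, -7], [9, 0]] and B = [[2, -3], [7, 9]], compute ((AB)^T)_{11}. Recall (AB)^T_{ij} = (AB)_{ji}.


(AB)^T_{ij} = (AB)_{ji} = sum_k A_{jk} B_{ki}.
For i=1, j=1 we need (AB)_{11}:
A_{11} * B_{11} = 4 * 2 = 8
A_{12} * B_{21} = -7 * 7 = -49
Sum = 8 + -49 = -41

-41


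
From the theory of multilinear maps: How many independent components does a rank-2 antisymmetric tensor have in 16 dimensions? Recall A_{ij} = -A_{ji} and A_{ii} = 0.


An antisymmetric rank-2 tensor satisfies A_{ij} = -A_{ji}, so diagonal entries are zero.
The independent components are the upper-triangular entries: C(n, 2) = n(n-1)/2.
n = 16
C(16, 2) = 16 * 15 / 2 = 240 / 2 = 120

120


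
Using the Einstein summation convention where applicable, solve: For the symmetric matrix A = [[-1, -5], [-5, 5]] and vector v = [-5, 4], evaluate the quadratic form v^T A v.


First compute Av:
(Av)_1 = -1*-5 + -5*4 = -15
(Av)_2 = -5*-5 + 5*4 = 45
Av = [-15, 45]
Then v^T (Av) = -5*-15 + 4*45
= 75 + 180 = 255

255


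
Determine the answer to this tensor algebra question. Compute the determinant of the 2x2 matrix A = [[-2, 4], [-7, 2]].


For a 2x2 matrix [[a, b], [c, d]], det = a*d - b*c.
a = -2, b = 4, c = -7, d = 2
a*d = -2 * 2 = -4
b*c = 4 * -7 = -28
det = -4 - -28 = 24

24


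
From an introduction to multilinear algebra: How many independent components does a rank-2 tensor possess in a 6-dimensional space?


The number of components of a rank-r tensor in d dimensions is d^r.
Here d = 6 and r = 2.
6^2 = 36

36


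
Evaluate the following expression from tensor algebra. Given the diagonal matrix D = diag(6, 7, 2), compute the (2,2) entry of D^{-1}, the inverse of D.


For a diagonal matrix, the inverse has entries (D^{-1})_{ii} = 1/d_{ii}.
The diagonal entries are: d_{11} = 6, d_{22} = 7, d_{33} = 2
We need (D^{-1})_{22} = 1/d_{22} = 1/7 = 1/7

1/7


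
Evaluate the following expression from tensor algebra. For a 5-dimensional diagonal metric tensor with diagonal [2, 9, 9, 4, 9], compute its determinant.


For a diagonal metric, the determinant is the product of diagonal entries.
Diagonal entries: 2, 9, 9, 4, 9
det(g) = 2 * 9 * 9 * 4 * 9 = 5832

5832


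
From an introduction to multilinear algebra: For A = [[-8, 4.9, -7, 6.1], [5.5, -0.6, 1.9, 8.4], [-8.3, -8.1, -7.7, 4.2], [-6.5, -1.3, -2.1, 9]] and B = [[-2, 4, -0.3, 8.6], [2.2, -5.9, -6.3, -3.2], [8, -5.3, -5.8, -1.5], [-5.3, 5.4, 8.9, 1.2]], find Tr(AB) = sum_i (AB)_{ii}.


Tr(AB) = sum_i (AB)_{ii} where (AB)_{ii} = sum_k A_{ik} B_{ki}.
(AB)_{11} = -8*-2 + 4.9*2.2 + -7*8 + 6.1*-5.3 = -61.55
(AB)_{22} = 5.5*4 + -0.6*-5.9 + 1.9*-5.3 + 8.4*5.4 = 60.83
(AB)_{33} = -8.3*-0.3 + -8.1*-6.3 + -7.7*-5.8 + 4.2*8.9 = 135.56
(AB)_{44} = -6.5*8.6 + -1.3*-3.2 + -2.1*-1.5 + 9*1.2 = -37.79
Tr(AB) = -61.55 + 60.83 + 135.56 + -37.79 = 97.05

97.05


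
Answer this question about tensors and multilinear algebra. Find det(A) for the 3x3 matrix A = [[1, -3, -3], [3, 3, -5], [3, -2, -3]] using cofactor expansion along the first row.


Expanding along the first row, det(A) = a11*M_11 - a12*M_12 + a13*M_13, where M_1j is the (1,j) minor.
Minor M_11 = 3*-3 - -5*-2 = -19
Minor M_12 = 3*-3 - -5*3 = 6
Minor M_13 = 3*-2 - 3*3 = -15
det = 1*(-19) - -3*(6) + -3*(-15)
    = -19 - -18 + 45
    = 44

44


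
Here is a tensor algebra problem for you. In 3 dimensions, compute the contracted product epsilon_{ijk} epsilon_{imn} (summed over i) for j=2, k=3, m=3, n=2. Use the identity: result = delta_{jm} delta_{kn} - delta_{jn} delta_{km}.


Using the identity: epsilon_{ijk} epsilon_{imn} = delta_{jm} delta_{kn} - delta_{jn} delta_{km}.
delta_{23} = 0
delta_{32} = 0
delta_{22} = 1
delta_{33} = 1
Result = 0 * 0 - 1 * 1 = 0 - 1 = -1

-1


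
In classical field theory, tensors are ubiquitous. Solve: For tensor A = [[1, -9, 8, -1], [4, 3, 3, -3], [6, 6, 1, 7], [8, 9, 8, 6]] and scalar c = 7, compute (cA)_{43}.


Scalar multiplication: (cA)_{ij} = c * A_{ij}.
c = 7
A_{43} = 8
(cA)_{43} = 7 * 8 = 56

56


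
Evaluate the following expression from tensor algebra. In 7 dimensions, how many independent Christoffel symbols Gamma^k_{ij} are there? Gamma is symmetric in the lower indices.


Christoffel symbols Gamma^k_{ij} are symmetric in i,j, so there are d * d(d+1)/2 independent symbols.
d = 7
d(d+1)/2 = 7 * 8 / 2 = 28
Total = 7 * 28 = 196

196


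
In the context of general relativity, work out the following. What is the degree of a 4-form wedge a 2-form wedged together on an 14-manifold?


The degree of a wedge product is the sum of the degrees of the individual forms.
Degrees: 4, 2
Total degree = 4 + 2 = 6

6


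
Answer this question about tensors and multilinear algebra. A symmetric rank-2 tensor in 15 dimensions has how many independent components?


A symmetric rank-2 tensor in d dimensions has d(d+1)/2 independent components.
d = 15
d(d+1)/2 = 15 * 16 / 2 = 240 / 2 = 120

120


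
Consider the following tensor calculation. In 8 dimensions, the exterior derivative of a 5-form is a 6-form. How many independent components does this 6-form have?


The exterior derivative of a p-form is a (p+1)-form.
Its number of independent components is C(n, p+1).
n = 8, p+1 = 6
C(8, 6) = 28

28


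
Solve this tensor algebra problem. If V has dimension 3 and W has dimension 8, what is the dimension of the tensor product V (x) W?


The dimension of a tensor product is the product of dimensions.
dim(V) = 3, dim(W) = 8
dim(V (x) W) = 3 * 8 = 24

24


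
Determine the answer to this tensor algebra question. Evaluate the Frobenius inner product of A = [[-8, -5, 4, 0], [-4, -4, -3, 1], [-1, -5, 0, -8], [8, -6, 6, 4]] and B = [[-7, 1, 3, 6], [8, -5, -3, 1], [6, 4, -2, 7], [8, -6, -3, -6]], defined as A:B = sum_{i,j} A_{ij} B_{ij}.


A:B = sum over all i,j of A_{ij} * B_{ij}.
Row 1: -8*-7=56, -5*1=-5, 4*3=12, 0*6=0 => row sum = 63
Row 2: -4*8=-32, -4*-5=20, -3*-3=9, 1*1=1 => row sum = -2
Row 3: -1*6=-6, -5*4=-20, 0*-2=0, -8*7=-56 => row sum = -82
Row 4: 8*8=64, -6*-6=36, 6*-3=-18, 4*-6=-24 => row sum = 58
Total = 63 + -2 + -82 + 58 = 37

37


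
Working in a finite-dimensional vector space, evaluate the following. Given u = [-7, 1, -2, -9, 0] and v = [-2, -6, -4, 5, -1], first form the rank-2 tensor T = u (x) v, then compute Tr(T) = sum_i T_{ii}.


The outer product gives T_{ij} = u_i v_j.
The trace (contraction) is Tr(T) = sum_i T_{ii} = sum_i u_i v_i.
Diagonal entries:
T_{11} = u_1 * v_1 = -7 * -2 = 14
T_{22} = u_2 * v_2 = 1 * -6 = -6
T_{33} = u_3 * v_3 = -2 * -4 = 8
T_{44} = u_4 * v_4 = -9 * 5 = -45
T_{55} = u_5 * v_5 = 0 * -1 = 0
Tr(T) = 14 + -6 + 8 + -45 + 0 = -29

-29


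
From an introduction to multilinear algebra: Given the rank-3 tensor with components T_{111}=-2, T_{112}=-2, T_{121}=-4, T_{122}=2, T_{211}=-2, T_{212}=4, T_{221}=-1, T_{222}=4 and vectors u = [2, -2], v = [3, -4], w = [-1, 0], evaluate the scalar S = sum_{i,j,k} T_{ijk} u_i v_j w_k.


S = sum over i,j,k of T_{ijk} u_i v_j w_k. Expanding all 8 terms:
T_{111}*u_1*v_1*w_1 = -2*2*3*-1 = 12  (running total: 12)
T_{112}*u_1*v_1*w_2 = -2*2*3*0 = 0  (running total: 12)
T_{121}*u_1*v_2*w_1 = -4*2*-4*-1 = -32  (running total: -20)
T_{122}*u_1*v_2*w_2 = 2*2*-4*0 = 0  (running total: -20)
T_{211}*u_2*v_1*w_1 = -2*-2*3*-1 = -12  (running total: -32)
T_{212}*u_2*v_1*w_2 = 4*-2*3*0 = 0  (running total: -32)
T_{221}*u_2*v_2*w_1 = -1*-2*-4*-1 = 8  (running total: -24)
T_{222}*u_2*v_2*w_2 = 4*-2*-4*0 = 0  (running total: -24)
S = -24

-24


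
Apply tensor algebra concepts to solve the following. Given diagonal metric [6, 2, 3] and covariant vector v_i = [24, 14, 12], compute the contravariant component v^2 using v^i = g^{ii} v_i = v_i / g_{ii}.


To raise an index with a diagonal metric: v^i = v_i / g_{ii}.
For index 2: v_2 = 14, g_{22} = 2
v^2 = 14 / 2 = 7

7


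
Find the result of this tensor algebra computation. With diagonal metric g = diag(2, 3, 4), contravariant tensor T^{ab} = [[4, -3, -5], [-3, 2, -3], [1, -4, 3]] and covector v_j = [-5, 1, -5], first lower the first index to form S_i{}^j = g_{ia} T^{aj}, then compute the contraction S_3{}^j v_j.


Step 1: lower the first index. For a diagonal metric, g_{ia} T^{aj} = g_{ii} T^{ij} (no sum on i).
g_{33} = 4
S_3{}^1 = 4 * T^{31} = 4 * 1 = 4
S_3{}^2 = 4 * T^{32} = 4 * -4 = -16
S_3{}^3 = 4 * T^{33} = 4 * 3 = 12
Step 2: contract S_3{}^j with v_j.
S_3{}^1 * v_1 = 4 * -5 = -20
S_3{}^2 * v_2 = -16 * 1 = -16
S_3{}^3 * v_3 = 12 * -5 = -60
Result = -20 + -16 + -60 = -96

-96


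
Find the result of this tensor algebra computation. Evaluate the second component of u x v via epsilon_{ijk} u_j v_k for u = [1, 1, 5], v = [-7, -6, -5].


(u x v)_2 = sum_{j,k} epsilon_{2jk} u_j v_k. Only permutations of (1,2,3) contribute; the two non-zero terms are:
eps_{213} u_1 v_3 = -1 * 1 * -5 = 5
eps_{231} u_3 v_1 = 1 * 5 * -7 = -35
(u x v)_2 = -30

-30


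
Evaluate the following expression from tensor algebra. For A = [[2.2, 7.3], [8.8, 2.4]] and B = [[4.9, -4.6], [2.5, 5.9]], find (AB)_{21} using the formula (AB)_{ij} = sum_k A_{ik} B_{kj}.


(AB)_{ij} = sum_k A_{ik} B_{kj}.
For i=2, j=1:
A_{21} * B_{11} = 8.8 * 4.9 = 43.12
A_{22} * B_{21} = 2.4 * 2.5 = 6
Sum = 43.12 + 6 = 49.12

49.12


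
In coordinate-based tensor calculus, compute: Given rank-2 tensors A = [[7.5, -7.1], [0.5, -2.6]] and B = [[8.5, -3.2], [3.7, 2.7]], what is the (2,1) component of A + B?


Tensor addition is component-wise: (A + B)_{ij} = A_{ij} + B_{ij}.
A_{21} = 0.5
B_{21} = 3.7
(A + B)_{21} = 0.5 + 3.7 = 4.2

4.2


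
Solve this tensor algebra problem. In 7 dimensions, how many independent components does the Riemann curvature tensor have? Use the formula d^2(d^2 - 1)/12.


The Riemann tensor in d dimensions has d^2(d^2 - 1)/12 independent components.
d = 7, so d^2 = 49
d^2 - 1 = 48
d^2(d^2 - 1) = 49 * 48 = 2352
Divide by 12: 2352 / 12 = 196

196


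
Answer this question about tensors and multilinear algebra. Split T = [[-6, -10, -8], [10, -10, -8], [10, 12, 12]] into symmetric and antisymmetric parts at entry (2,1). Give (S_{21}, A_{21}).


T_{21} = 10
T_{12} = -10
S_{21} = (10 + -10)/2 = 0/2 = 0
A_{21} = (10 - -10)/2 = 20/2 = 10
Check: S + A = 0 + 10 = 10 = T_{21}.

(0, 10)


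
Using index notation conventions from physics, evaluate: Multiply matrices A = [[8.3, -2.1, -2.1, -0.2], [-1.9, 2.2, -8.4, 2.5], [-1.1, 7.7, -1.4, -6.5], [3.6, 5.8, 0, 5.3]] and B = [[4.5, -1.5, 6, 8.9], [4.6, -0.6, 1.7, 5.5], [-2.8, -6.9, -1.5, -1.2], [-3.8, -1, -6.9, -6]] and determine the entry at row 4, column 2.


(AB)_{ij} = sum_k A_{ik} B_{kj}.
For i=4, j=2:
A_{41} * B_{12} = 3.6 * -1.5 = -5.4
A_{42} * B_{22} = 5.8 * -0.6 = -3.48
A_{43} * B_{32} = 0 * -6.9 = 0
A_{44} * B_{42} = 5.3 * -1 = -5.3
Sum = -5.4 + -3.48 + 0 + -5.3 = -14.18

-14.18


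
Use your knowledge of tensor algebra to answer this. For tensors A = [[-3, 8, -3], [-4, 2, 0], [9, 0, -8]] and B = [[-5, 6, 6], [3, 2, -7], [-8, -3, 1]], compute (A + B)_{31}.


Tensor addition is component-wise: (A + B)_{ij} = A_{ij} + B_{ij}.
A_{31} = 9
B_{31} = -8
(A + B)_{31} = 9 + -8 = 1

1


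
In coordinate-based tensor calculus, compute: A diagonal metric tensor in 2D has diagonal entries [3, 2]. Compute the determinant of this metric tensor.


For a diagonal metric, the determinant is the product of diagonal entries.
Diagonal entries: 3, 2
det(g) = 3 * 2 = 6

6


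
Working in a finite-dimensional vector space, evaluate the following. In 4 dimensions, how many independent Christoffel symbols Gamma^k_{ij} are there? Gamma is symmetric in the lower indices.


Christoffel symbols Gamma^k_{ij} are symmetric in i,j, so there are d * d(d+1)/2 independent symbols.
d = 4
d(d+1)/2 = 4 * 5 / 2 = 10
Total = 4 * 10 = 40

40


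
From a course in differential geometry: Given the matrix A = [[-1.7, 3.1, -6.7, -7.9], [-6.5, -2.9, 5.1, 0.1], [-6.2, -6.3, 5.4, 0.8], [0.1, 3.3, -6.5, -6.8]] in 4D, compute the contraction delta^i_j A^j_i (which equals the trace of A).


The contraction (trace) of a rank-2 tensor is the sum of its diagonal elements.
Diagonal entries: A[1,1] = -1.7, A[2,2] = -2.9, A[3,3] = 5.4, A[4,4] = -6.8
Tr(A) = -1.7 + -2.9 + 5.4 + -6.8 = -6

-6


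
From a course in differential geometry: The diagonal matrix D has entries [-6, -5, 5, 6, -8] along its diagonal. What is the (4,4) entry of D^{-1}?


For a diagonal matrix, the inverse has entries (D^{-1})_{ii} = 1/d_{ii}.
The diagonal entries are: d_{11} = -6, d_{22} = -5, d_{33} = 5, d_{44} = 6, d_{55} = -8
We need (D^{-1})_{44} = 1/d_{44} = 1/6 = 1/6

1/6


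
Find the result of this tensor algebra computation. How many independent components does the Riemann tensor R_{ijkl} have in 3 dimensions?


The Riemann tensor in d dimensions has d^2(d^2 - 1)/12 independent components.
d = 3, so d^2 = 9
d^2 - 1 = 8
d^2(d^2 - 1) = 9 * 8 = 72
Divide by 12: 72 / 12 = 6

6


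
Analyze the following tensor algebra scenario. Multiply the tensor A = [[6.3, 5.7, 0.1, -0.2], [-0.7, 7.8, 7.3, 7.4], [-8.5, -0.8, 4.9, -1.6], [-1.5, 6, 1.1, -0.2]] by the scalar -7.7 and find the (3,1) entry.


Scalar multiplication: (cA)_{ij} = c * A_{ij}.
c = -7.7
A_{31} = -8.5
(cA)_{31} = -7.7 * -8.5 = 65.45

65.45


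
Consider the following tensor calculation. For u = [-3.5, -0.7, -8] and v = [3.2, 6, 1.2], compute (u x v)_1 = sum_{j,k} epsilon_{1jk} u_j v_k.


(u x v)_1 = sum_{j,k} epsilon_{1jk} u_j v_k. Only permutations of (1,2,3) contribute; the two non-zero terms are:
eps_{123} u_2 v_3 = 1 * -0.7 * 1.2 = -0.84
eps_{132} u_3 v_2 = -1 * -8 * 6 = 48
(u x v)_1 = 47.16

47.16


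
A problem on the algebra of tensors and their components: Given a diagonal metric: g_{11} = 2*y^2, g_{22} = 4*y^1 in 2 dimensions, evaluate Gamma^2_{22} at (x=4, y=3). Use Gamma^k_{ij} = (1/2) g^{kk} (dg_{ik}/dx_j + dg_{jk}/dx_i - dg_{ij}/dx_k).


For a diagonal metric, Gamma^k_{ij} = (1/2) g^{kk} (dg_{ik}/dx_j + dg_{jk}/dx_i - dg_{ij}/dx_k).
The metric is diagonal, so g_{ab} = 0 for a != b.
At the given point: g_{11} = 18, g_{22} = 12
g^{22} = 1/12
dg_{22}/dx_2 = dg_{22}/dx_2 = 4
dg_{22}/dx_2 = dg_{22}/dx_2 = 4
dg_{22}/dx_2 = dg_{22}/dx_2 = 4
Numerator = 4 + 4 - 4 = 4
Gamma^2_{22} = 4 / (2 * 12) = 1/6

1/6


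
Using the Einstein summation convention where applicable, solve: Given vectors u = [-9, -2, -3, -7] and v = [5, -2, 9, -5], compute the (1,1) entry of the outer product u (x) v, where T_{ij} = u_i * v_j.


The outer product entry T_{ij} = u_i * v_j.
We need i=1, j=1.
u_1 = -9, v_1 = 5
T_{1,1} = -9 * 5 = -45

-45
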